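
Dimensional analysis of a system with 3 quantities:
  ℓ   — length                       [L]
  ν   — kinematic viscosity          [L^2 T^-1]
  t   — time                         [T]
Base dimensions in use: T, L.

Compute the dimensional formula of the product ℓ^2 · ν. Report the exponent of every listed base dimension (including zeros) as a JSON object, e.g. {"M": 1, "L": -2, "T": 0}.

Exponent matrix [T,L] × [ℓ,ν,t]:
  T: [ 0 -1  1]
  L: [ 1  2  0]
  [T]: (2)·0+(1)·-1 = -1
  [L]: (2)·1+(1)·2 = 4
⇒ T^-1 L^4

{"T": -1, "L": 4}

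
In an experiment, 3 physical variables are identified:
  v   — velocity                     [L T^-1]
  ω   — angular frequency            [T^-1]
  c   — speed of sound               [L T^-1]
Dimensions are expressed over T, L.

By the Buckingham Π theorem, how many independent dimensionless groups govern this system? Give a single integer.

1

Dimensional matrix (T×L by v×ω×c):
  T: [-1 -1 -1]
  L: [ 1  0  1]
Row reduction gives pivot columns v,ω; rank = 2
n=3, r=2 ⇒ 1 dimensionless group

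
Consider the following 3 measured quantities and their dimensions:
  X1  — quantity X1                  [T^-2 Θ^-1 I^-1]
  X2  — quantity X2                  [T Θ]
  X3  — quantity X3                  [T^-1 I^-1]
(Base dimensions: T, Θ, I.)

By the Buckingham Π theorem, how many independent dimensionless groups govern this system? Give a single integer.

Dimensional matrix (T×Θ×I by X1×X2×X3):
  T: [-2  1 -1]
  Θ: [-1  1  0]
  I: [-1  0 -1]
Echelon form has 2 nonzero rows (pivots: X1,X2)
3 vars − rank 2 = 1 Π group

1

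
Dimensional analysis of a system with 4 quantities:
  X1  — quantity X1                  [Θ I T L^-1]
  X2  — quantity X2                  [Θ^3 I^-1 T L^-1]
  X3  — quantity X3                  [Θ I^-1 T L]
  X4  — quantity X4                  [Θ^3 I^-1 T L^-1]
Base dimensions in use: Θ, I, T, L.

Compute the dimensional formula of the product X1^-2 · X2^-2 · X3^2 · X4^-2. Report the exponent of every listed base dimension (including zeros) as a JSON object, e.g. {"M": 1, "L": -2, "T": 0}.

{"Θ": -12, "I": 0, "T": -4, "L": 8}

Dimensional matrix (Θ×I×T×L by X1×X2×X3×X4):
  Θ: [ 1  3  1  3]
  I: [ 1 -1 -1 -1]
  T: [ 1  1  1  1]
  L: [-1 -1  1 -1]
  [Θ]: (-2)·1+(-2)·3+(2)·1+(-2)·3 = -12
  [I]: (-2)·1+(-2)·-1+(2)·-1+(-2)·-1 = 0
  [T]: (-2)·1+(-2)·1+(2)·1+(-2)·1 = -4
  [L]: (-2)·-1+(-2)·-1+(2)·1+(-2)·-1 = 8
⇒ Θ^-12 T^-4 L^8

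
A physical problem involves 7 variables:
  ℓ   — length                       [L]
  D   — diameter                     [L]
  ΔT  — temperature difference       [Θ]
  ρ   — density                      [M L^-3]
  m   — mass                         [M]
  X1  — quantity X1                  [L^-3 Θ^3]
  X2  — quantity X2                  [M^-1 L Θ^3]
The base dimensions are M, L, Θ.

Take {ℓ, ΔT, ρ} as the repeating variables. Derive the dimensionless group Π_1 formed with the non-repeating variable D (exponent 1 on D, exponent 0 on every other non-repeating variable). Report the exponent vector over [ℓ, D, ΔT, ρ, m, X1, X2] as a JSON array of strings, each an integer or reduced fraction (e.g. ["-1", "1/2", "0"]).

["-1", "1", "0", "0", "0", "0", "0"]

Write exponents as rows M,L,Θ / cols ℓ,D,ΔT,ρ,m,X1,X2:
  M: [ 0  0  0  1  1  0 -1]
  L: [ 1  1  0 -3  0 -3  1]
  Θ: [ 0  0  1  0  0  3  3]
Echelon form has 3 nonzero rows (pivots: ℓ,ΔT,ρ)
Repeat: ℓ,ΔT,ρ; free: D,m,X1,X2
RREF:
  r0: [   1    1    0    0    3   -3   -2]
  r1: [   0    0    1    0    0    3    3]
  r2: [   0    0    0    1    1    0   -1]
Fix exponent of D at 1, m at 0, X1 at 0, X2 at 0; solve each RREF row for its pivot's exponent:
  r0: exp(ℓ) + (1)·1 = 0 ⇒ exp(ℓ) = -1
  r1: exp(ΔT) + (0)·1 = 0 ⇒ exp(ΔT) = 0
  r2: exp(ρ) + (0)·1 = 0 ⇒ exp(ρ) = 0
Π_1 = ℓ^-1 · D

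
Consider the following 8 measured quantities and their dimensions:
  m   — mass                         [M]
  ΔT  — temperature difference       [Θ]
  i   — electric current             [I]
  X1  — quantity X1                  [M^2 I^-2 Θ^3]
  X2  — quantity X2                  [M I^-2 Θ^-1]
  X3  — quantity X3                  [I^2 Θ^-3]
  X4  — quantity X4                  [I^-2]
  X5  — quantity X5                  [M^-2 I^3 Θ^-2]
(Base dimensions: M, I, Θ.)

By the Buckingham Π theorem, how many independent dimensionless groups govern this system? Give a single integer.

Exponent matrix [M,I,Θ] × [m,ΔT,i,X1,X2,X3,X4,X5]:
  M: [ 1  0  0  2  1  0  0 -2]
  I: [ 0  0  1 -2 -2  2 -2  3]
  Θ: [ 0  1  0  3 -1 -3  0 -2]
RREF → pivots at {m,ΔT,i} ⇒ r = 3
8 vars − rank 3 = 5 Π groups

5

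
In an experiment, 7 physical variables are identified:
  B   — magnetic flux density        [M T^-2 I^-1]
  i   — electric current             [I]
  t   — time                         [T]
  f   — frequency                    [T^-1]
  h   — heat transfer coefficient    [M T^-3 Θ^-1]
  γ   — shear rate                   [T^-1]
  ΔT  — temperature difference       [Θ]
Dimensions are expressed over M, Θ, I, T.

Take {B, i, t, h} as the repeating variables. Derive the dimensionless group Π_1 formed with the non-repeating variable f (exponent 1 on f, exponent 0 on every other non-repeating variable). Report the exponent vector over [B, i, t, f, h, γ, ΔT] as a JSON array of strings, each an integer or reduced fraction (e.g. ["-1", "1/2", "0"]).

["0", "0", "1", "1", "0", "0", "0"]

Exponent matrix [M,Θ,I,T] × [B,i,t,f,h,γ,ΔT]:
  M: [ 1  0  0  0  1  0  0]
  Θ: [ 0  0  0  0 -1  0  1]
  I: [-1  1  0  0  0  0  0]
  T: [-2  0  1 -1 -3 -1  0]
Row reduction gives pivot columns B,i,t,h; rank = 4
Pivot set = {B,i,t,h}, free = {f,γ,ΔT}
RREF:
  r0: [   1    0    0    0    0    0    1]
  r1: [   0    1    0    0    0    0    1]
  r2: [   0    0    1   -1    0   -1   -1]
  r3: [   0    0    0    0    1    0   -1]
Fix exponent of f at 1, γ at 0, ΔT at 0; solve each RREF row for its pivot's exponent:
  r0: exp(B) + (0)·1 = 0 ⇒ exp(B) = 0
  r1: exp(i) + (0)·1 = 0 ⇒ exp(i) = 0
  r2: exp(t) + (-1)·1 = 0 ⇒ exp(t) = 1
  r3: exp(h) + (0)·1 = 0 ⇒ exp(h) = 0
Π_1 = t · f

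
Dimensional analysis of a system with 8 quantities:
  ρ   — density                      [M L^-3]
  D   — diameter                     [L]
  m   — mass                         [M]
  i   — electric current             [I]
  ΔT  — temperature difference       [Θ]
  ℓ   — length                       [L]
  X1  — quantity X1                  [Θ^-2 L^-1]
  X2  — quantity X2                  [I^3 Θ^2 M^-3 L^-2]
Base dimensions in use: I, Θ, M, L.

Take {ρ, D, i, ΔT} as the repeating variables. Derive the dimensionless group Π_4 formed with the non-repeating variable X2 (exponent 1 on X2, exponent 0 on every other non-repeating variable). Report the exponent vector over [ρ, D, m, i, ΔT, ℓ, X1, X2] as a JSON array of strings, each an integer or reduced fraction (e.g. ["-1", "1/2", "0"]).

["3", "11", "0", "-3", "-2", "0", "0", "1"]

Dimensional matrix (I×Θ×M×L by ρ×D×m×i×ΔT×ℓ×X1×X2):
  I: [ 0  0  0  1  0  0  0  3]
  Θ: [ 0  0  0  0  1  0 -2  2]
  M: [ 1  0  1  0  0  0  0 -3]
  L: [-3  1  0  0  0  1 -1 -2]
Row reduction gives pivot columns ρ,D,i,ΔT; rank = 4
Pivot set = {ρ,D,i,ΔT}, free = {m,ℓ,X1,X2}
RREF:
  r0: [   1    0    1    0    0    0    0   -3]
  r1: [   0    1    3    0    0    1   -1  -11]
  r2: [   0    0    0    1    0    0    0    3]
  r3: [   0    0    0    0    1    0   -2    2]
Fix exponent of X2 at 1, m at 0, ℓ at 0, X1 at 0; solve each RREF row for its pivot's exponent:
  r0: exp(ρ) + (-3)·1 = 0 ⇒ exp(ρ) = 3
  r1: exp(D) + (-11)·1 = 0 ⇒ exp(D) = 11
  r2: exp(i) + (3)·1 = 0 ⇒ exp(i) = -3
  r3: exp(ΔT) + (2)·1 = 0 ⇒ exp(ΔT) = -2
Π_4 = ρ^3 · D^11 · i^-3 · ΔT^-2 · X2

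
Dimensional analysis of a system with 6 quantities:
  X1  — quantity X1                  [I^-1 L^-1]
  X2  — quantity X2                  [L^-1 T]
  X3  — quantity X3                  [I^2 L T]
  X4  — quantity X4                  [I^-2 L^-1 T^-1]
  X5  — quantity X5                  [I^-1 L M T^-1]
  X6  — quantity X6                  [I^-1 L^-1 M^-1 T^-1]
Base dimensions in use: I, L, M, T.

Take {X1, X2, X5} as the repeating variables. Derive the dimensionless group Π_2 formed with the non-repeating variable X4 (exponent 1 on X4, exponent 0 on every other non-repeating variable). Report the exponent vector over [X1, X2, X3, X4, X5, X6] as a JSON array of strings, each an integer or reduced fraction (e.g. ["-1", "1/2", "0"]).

["-2", "1", "0", "1", "0", "0"]

Dimensional matrix (I×L×M×T by X1×X2×X3×X4×X5×X6):
  I: [-1  0  2 -2 -1 -1]
  L: [-1 -1  1 -1  1 -1]
  M: [ 0  0  0  0  1 -1]
  T: [ 0  1  1 -1 -1 -1]
Row reduction gives pivot columns X1,X2,X5; rank = 3
Repeat: X1,X2,X5; free: X3,X4,X6
RREF:
  r0: [   1    0   -2    2    0    2]
  r1: [   0    1    1   -1    0   -2]
  r2: [   0    0    0    0    1   -1]
  r3: [   0    0    0    0    0    0]
Fix exponent of X4 at 1, X3 at 0, X6 at 0; solve each RREF row for its pivot's exponent:
  r0: exp(X1) + (2)·1 = 0 ⇒ exp(X1) = -2
  r1: exp(X2) + (-1)·1 = 0 ⇒ exp(X2) = 1
  r2: exp(X5) + (0)·1 = 0 ⇒ exp(X5) = 0
Π_2 = X1^-2 · X2 · X4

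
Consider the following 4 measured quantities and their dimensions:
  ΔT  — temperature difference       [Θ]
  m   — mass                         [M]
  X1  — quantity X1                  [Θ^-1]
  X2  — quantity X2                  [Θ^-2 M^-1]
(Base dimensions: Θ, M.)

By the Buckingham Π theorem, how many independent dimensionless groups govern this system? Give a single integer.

Dimensional matrix (Θ×M by ΔT×m×X1×X2):
  Θ: [ 1  0 -1 -2]
  M: [ 0  1  0 -1]
Row reduction gives pivot columns ΔT,m; rank = 2
n=4, r=2 ⇒ 2 dimensionless groups

2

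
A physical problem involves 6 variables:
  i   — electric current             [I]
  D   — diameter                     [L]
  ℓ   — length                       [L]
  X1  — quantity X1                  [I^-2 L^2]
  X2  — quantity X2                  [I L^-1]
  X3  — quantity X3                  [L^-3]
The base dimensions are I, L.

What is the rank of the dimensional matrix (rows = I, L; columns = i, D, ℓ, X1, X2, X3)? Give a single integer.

Write exponents as rows I,L / cols i,D,ℓ,X1,X2,X3:
  I: [ 1  0  0 -2  1  0]
  L: [ 0  1  1  2 -1 -3]
Echelon form has 2 nonzero rows (pivots: i,D)

2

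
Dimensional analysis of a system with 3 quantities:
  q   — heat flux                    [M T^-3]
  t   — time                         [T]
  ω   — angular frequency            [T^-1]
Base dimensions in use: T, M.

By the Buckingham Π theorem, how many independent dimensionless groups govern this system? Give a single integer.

Write exponents as rows T,M / cols q,t,ω:
  T: [-3  1 -1]
  M: [ 1  0  0]
Echelon form has 2 nonzero rows (pivots: q,t)
Π count = n − r = 3 − 2 = 1

1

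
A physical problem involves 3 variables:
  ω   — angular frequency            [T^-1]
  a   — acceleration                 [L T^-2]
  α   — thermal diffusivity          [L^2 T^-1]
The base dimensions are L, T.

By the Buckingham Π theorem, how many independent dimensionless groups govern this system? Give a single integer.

Exponent matrix [L,T] × [ω,a,α]:
  L: [ 0  1  2]
  T: [-1 -2 -1]
Row reduction gives pivot columns ω,a; rank = 2
3 vars − rank 2 = 1 Π group

1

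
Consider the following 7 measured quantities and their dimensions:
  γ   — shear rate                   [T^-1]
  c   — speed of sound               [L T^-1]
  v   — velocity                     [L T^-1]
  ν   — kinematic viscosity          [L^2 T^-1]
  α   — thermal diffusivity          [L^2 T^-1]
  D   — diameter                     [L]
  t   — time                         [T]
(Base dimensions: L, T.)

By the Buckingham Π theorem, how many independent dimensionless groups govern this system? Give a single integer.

5

Write exponents as rows L,T / cols γ,c,v,ν,α,D,t:
  L: [ 0  1  1  2  2  1  0]
  T: [-1 -1 -1 -1 -1  0  1]
RREF → pivots at {γ,c} ⇒ r = 2
7 vars − rank 2 = 5 Π groups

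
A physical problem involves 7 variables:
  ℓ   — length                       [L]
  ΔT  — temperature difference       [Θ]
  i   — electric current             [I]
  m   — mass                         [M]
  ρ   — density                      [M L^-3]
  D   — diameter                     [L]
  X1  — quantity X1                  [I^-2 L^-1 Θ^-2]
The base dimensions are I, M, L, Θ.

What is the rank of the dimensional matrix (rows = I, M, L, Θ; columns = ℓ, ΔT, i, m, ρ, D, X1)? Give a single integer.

Write exponents as rows I,M,L,Θ / cols ℓ,ΔT,i,m,ρ,D,X1:
  I: [ 0  0  1  0  0  0 -2]
  M: [ 0  0  0  1  1  0  0]
  L: [ 1  0  0  0 -3  1 -1]
  Θ: [ 0  1  0  0  0  0 -2]
Echelon form has 4 nonzero rows (pivots: ℓ,ΔT,i,m)

4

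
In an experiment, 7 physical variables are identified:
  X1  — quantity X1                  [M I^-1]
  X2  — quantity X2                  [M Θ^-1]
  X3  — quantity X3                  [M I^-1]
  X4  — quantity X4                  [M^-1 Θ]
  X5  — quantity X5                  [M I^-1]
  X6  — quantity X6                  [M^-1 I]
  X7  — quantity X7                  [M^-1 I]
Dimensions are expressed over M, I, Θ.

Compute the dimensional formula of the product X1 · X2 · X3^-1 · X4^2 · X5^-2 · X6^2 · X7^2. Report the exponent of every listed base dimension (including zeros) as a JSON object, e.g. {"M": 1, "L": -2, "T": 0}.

{"M": -7, "I": 6, "Θ": 1}

Dimensional matrix (M×I×Θ by X1×X2×X3×X4×X5×X6×X7):
  M: [ 1  1  1 -1  1 -1 -1]
  I: [-1  0 -1  0 -1  1  1]
  Θ: [ 0 -1  0  1  0  0  0]
  [M]: (1)·1+(1)·1+(-1)·1+(2)·-1+(-2)·1+(2)·-1+(2)·-1 = -7
  [I]: (1)·-1+(1)·0+(-1)·-1+(2)·0+(-2)·-1+(2)·1+(2)·1 = 6
  [Θ]: (1)·0+(1)·-1+(-1)·0+(2)·1+(-2)·0+(2)·0+(2)·0 = 1
⇒ M^-7 I^6 Θ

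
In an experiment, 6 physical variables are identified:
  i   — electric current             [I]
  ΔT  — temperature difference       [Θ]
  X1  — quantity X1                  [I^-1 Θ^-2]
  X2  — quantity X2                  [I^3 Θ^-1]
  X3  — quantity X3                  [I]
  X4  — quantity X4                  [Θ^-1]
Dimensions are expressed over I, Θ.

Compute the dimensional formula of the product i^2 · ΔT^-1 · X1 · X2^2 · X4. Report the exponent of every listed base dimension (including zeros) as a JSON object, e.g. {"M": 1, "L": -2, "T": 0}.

{"I": 7, "Θ": -6}

Exponent matrix [I,Θ] × [i,ΔT,X1,X2,X3,X4]:
  I: [ 1  0 -1  3  1  0]
  Θ: [ 0  1 -2 -1  0 -1]
  [I]: (2)·1+(-1)·0+(1)·-1+(2)·3+(1)·0 = 7
  [Θ]: (2)·0+(-1)·1+(1)·-2+(2)·-1+(1)·-1 = -6
⇒ I^7 Θ^-6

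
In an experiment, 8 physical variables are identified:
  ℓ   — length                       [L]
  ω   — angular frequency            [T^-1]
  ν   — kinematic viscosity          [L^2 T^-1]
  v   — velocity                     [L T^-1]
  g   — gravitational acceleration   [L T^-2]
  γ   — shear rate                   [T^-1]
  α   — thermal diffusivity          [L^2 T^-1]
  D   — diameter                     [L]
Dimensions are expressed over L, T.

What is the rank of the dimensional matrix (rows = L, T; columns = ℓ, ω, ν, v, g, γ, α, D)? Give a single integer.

Exponent matrix [L,T] × [ℓ,ω,ν,v,g,γ,α,D]:
  L: [ 1  0  2  1  1  0  2  1]
  T: [ 0 -1 -1 -1 -2 -1 -1  0]
RREF → pivots at {ℓ,ω} ⇒ r = 2

2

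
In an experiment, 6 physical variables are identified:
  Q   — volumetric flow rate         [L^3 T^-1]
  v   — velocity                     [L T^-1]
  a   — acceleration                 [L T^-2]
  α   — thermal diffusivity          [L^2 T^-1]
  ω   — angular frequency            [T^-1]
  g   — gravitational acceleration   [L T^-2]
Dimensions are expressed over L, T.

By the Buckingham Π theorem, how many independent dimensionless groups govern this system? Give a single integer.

4

Write exponents as rows L,T / cols Q,v,a,α,ω,g:
  L: [ 3  1  1  2  0  1]
  T: [-1 -1 -2 -1 -1 -2]
Row reduction gives pivot columns Q,v; rank = 2
6 vars − rank 2 = 4 Π groups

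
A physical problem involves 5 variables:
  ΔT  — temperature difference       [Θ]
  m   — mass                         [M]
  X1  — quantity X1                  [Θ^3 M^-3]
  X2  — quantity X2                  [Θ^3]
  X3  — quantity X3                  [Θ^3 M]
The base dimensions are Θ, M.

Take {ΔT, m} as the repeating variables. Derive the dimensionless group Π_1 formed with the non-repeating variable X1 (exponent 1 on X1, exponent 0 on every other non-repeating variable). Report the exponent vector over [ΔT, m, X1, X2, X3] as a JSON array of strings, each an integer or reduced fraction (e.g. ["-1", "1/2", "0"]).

Dimensional matrix (Θ×M by ΔT×m×X1×X2×X3):
  Θ: [ 1  0  3  3  3]
  M: [ 0  1 -3  0  1]
RREF → pivots at {ΔT,m} ⇒ r = 2
Pivot set = {ΔT,m}, free = {X1,X2,X3}
RREF:
  r0: [   1    0    3    3    3]
  r1: [   0    1   -3    0    1]
Fix exponent of X1 at 1, X2 at 0, X3 at 0; solve each RREF row for its pivot's exponent:
  r0: exp(ΔT) + (3)·1 = 0 ⇒ exp(ΔT) = -3
  r1: exp(m) + (-3)·1 = 0 ⇒ exp(m) = 3
Π_1 = ΔT^-3 · m^3 · X1

["-3", "3", "1", "0", "0"]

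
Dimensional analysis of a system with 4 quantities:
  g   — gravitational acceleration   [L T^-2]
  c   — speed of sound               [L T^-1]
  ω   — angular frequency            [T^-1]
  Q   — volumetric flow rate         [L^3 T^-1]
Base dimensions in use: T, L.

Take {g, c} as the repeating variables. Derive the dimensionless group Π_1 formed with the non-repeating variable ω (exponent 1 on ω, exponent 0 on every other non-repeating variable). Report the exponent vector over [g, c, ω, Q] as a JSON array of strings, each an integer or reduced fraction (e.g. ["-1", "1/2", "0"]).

Dimensional matrix (T×L by g×c×ω×Q):
  T: [-2 -1 -1 -1]
  L: [ 1  1  0  3]
Row reduction gives pivot columns g,c; rank = 2
Repeat: g,c; free: ω,Q
RREF:
  r0: [   1    0    1   -2]
  r1: [   0    1   -1    5]
Fix exponent of ω at 1, Q at 0; solve each RREF row for its pivot's exponent:
  r0: exp(g) + (1)·1 = 0 ⇒ exp(g) = -1
  r1: exp(c) + (-1)·1 = 0 ⇒ exp(c) = 1
Π_1 = g^-1 · c · ω

["-1", "1", "1", "0"]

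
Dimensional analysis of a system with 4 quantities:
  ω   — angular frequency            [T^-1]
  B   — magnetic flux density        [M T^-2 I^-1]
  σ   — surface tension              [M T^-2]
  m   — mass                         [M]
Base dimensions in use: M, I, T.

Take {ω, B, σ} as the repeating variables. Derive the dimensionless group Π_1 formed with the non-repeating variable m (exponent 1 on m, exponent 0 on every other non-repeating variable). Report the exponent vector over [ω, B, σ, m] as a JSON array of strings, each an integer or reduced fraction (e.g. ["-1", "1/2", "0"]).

["2", "0", "-1", "1"]

Exponent matrix [M,I,T] × [ω,B,σ,m]:
  M: [ 0  1  1  1]
  I: [ 0 -1  0  0]
  T: [-1 -2 -2  0]
Row reduction gives pivot columns ω,B,σ; rank = 3
Repeat: ω,B,σ; free: m
RREF:
  r0: [   1    0    0   -2]
  r1: [   0    1    0    0]
  r2: [   0    0    1    1]
Fix exponent of m at 1; solve each RREF row for its pivot's exponent:
  r0: exp(ω) + (-2)·1 = 0 ⇒ exp(ω) = 2
  r1: exp(B) + (0)·1 = 0 ⇒ exp(B) = 0
  r2: exp(σ) + (1)·1 = 0 ⇒ exp(σ) = -1
Π_1 = ω^2 · σ^-1 · m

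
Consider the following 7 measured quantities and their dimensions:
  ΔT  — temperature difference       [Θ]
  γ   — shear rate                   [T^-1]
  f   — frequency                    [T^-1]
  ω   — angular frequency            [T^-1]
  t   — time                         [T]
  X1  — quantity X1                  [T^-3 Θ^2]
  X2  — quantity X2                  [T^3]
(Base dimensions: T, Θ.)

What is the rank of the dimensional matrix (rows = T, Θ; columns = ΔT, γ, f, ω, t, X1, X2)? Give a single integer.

2

Dimensional matrix (T×Θ by ΔT×γ×f×ω×t×X1×X2):
  T: [ 0 -1 -1 -1  1 -3  3]
  Θ: [ 1  0  0  0  0  2  0]
RREF → pivots at {ΔT,γ} ⇒ r = 2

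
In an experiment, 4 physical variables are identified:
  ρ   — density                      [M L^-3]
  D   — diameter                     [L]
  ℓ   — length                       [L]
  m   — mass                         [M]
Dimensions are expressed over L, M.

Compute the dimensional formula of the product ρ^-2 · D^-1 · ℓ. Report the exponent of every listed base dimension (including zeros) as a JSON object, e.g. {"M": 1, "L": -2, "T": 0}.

{"L": 6, "M": -2}

Write exponents as rows L,M / cols ρ,D,ℓ,m:
  L: [-3  1  1  0]
  M: [ 1  0  0  1]
  [L]: (-2)·-3+(-1)·1+(1)·1 = 6
  [M]: (-2)·1+(-1)·0+(1)·0 = -2
⇒ L^6 M^-2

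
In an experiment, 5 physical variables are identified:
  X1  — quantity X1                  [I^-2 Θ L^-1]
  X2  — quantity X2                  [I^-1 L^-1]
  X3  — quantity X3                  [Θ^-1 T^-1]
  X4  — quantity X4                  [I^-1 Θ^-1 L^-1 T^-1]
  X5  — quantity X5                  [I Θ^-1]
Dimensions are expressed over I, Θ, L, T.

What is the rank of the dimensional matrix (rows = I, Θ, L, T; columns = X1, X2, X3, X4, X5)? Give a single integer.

3

Write exponents as rows I,Θ,L,T / cols X1,X2,X3,X4,X5:
  I: [-2 -1  0 -1  1]
  Θ: [ 1  0 -1 -1 -1]
  L: [-1 -1  0 -1  0]
  T: [ 0  0 -1 -1  0]
Row reduction gives pivot columns X1,X2,X3; rank = 3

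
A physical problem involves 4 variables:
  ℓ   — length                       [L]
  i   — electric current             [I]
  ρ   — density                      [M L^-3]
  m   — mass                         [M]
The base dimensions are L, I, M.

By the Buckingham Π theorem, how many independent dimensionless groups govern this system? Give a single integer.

1

Dimensional matrix (L×I×M by ℓ×i×ρ×m):
  L: [ 1  0 -3  0]
  I: [ 0  1  0  0]
  M: [ 0  0  1  1]
RREF → pivots at {ℓ,i,ρ} ⇒ r = 3
Π count = n − r = 4 − 3 = 1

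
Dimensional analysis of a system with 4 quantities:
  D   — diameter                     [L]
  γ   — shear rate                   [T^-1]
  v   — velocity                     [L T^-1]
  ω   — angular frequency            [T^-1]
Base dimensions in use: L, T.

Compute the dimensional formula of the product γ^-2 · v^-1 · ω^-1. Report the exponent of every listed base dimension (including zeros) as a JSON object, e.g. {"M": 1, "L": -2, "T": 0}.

{"L": -1, "T": 4}

Dimensional matrix (L×T by D×γ×v×ω):
  L: [ 1  0  1  0]
  T: [ 0 -1 -1 -1]
  [L]: (-2)·0+(-1)·1+(-1)·0 = -1
  [T]: (-2)·-1+(-1)·-1+(-1)·-1 = 4
⇒ L^-1 T^4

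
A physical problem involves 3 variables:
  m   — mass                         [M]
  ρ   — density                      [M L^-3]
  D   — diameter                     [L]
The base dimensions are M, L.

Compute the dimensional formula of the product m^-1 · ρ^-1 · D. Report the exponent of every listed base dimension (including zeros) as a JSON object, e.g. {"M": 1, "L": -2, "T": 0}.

Dimensional matrix (M×L by m×ρ×D):
  M: [ 1  1  0]
  L: [ 0 -3  1]
  [M]: (-1)·1+(-1)·1+(1)·0 = -2
  [L]: (-1)·0+(-1)·-3+(1)·1 = 4
⇒ M^-2 L^4

{"M": -2, "L": 4}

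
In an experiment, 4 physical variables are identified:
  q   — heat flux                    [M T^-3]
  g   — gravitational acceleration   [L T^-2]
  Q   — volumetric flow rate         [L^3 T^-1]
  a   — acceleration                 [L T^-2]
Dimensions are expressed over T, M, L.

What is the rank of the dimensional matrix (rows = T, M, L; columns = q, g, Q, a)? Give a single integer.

3

Dimensional matrix (T×M×L by q×g×Q×a):
  T: [-3 -2 -1 -2]
  M: [ 1  0  0  0]
  L: [ 0  1  3  1]
Echelon form has 3 nonzero rows (pivots: q,g,Q)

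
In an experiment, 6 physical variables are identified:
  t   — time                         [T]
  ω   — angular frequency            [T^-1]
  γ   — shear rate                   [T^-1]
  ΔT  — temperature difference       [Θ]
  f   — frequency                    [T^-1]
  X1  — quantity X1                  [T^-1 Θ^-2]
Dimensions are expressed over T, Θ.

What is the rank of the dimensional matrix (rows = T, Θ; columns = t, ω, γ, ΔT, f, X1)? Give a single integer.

Exponent matrix [T,Θ] × [t,ω,γ,ΔT,f,X1]:
  T: [ 1 -1 -1  0 -1 -1]
  Θ: [ 0  0  0  1  0 -2]
Row reduction gives pivot columns t,ΔT; rank = 2

2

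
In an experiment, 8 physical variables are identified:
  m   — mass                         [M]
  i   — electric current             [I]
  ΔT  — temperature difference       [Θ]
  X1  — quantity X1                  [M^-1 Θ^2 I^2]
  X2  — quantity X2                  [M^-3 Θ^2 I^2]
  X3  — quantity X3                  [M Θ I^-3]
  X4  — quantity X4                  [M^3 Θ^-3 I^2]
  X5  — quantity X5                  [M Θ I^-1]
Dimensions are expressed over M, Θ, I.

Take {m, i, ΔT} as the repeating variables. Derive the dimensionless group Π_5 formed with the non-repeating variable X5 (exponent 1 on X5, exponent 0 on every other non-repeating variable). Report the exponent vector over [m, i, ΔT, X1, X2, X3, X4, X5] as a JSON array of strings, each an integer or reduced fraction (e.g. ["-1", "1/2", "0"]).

["-1", "1", "-1", "0", "0", "0", "0", "1"]

Exponent matrix [M,Θ,I] × [m,i,ΔT,X1,X2,X3,X4,X5]:
  M: [ 1  0  0 -1 -3  1  3  1]
  Θ: [ 0  0  1  2  2  1 -3  1]
  I: [ 0  1  0  2  2 -3  2 -1]
Echelon form has 3 nonzero rows (pivots: m,i,ΔT)
Pivot set = {m,i,ΔT}, free = {X1,X2,X3,X4,X5}
RREF:
  r0: [   1    0    0   -1   -3    1    3    1]
  r1: [   0    1    0    2    2   -3    2   -1]
  r2: [   0    0    1    2    2    1   -3    1]
Fix exponent of X5 at 1, X1 at 0, X2 at 0, X3 at 0, X4 at 0; solve each RREF row for its pivot's exponent:
  r0: exp(m) + (1)·1 = 0 ⇒ exp(m) = -1
  r1: exp(i) + (-1)·1 = 0 ⇒ exp(i) = 1
  r2: exp(ΔT) + (1)·1 = 0 ⇒ exp(ΔT) = -1
Π_5 = m^-1 · i · ΔT^-1 · X5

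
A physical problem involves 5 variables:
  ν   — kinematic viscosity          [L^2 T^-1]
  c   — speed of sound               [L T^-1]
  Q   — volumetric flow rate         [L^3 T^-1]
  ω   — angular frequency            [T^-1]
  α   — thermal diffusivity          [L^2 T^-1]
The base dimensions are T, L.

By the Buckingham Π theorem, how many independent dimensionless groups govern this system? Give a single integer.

Dimensional matrix (T×L by ν×c×Q×ω×α):
  T: [-1 -1 -1 -1 -1]
  L: [ 2  1  3  0  2]
Echelon form has 2 nonzero rows (pivots: ν,c)
n=5, r=2 ⇒ 3 dimensionless groups

3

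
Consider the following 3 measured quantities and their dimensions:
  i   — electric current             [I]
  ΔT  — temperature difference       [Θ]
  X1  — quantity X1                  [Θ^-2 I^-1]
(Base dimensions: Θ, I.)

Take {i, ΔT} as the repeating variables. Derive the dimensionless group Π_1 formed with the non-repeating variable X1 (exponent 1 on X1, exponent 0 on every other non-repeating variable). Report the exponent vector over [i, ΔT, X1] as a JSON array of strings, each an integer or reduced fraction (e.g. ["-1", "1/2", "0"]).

["1", "2", "1"]

Write exponents as rows Θ,I / cols i,ΔT,X1:
  Θ: [ 0  1 -2]
  I: [ 1  0 -1]
RREF → pivots at {i,ΔT} ⇒ r = 2
Pivot set = {i,ΔT}, free = {X1}
RREF:
  r0: [   1    0   -1]
  r1: [   0    1   -2]
Fix exponent of X1 at 1; solve each RREF row for its pivot's exponent:
  r0: exp(i) + (-1)·1 = 0 ⇒ exp(i) = 1
  r1: exp(ΔT) + (-2)·1 = 0 ⇒ exp(ΔT) = 2
Π_1 = i · ΔT^2 · X1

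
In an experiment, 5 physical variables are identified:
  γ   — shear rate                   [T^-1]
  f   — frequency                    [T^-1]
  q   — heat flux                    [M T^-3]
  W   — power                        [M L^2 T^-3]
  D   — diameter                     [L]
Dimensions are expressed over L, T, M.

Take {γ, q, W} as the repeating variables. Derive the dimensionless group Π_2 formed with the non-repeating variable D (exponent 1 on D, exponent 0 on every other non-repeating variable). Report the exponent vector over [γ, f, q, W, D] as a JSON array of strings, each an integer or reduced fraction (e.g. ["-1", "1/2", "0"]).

Exponent matrix [L,T,M] × [γ,f,q,W,D]:
  L: [ 0  0  0  2  1]
  T: [-1 -1 -3 -3  0]
  M: [ 0  0  1  1  0]
Echelon form has 3 nonzero rows (pivots: γ,q,W)
Pivot set = {γ,q,W}, free = {f,D}
RREF:
  r0: [   1    1    0    0    0]
  r1: [   0    0    1    0 -1/2]
  r2: [   0    0    0    1  1/2]
Fix exponent of D at 1, f at 0; solve each RREF row for its pivot's exponent:
  r0: exp(γ) + (0)·1 = 0 ⇒ exp(γ) = 0
  r1: exp(q) + (-1/2)·1 = 0 ⇒ exp(q) = 1/2
  r2: exp(W) + (1/2)·1 = 0 ⇒ exp(W) = -1/2
Π_2 = q^(1/2) · W^(-1/2) · D

["0", "0", "1/2", "-1/2", "1"]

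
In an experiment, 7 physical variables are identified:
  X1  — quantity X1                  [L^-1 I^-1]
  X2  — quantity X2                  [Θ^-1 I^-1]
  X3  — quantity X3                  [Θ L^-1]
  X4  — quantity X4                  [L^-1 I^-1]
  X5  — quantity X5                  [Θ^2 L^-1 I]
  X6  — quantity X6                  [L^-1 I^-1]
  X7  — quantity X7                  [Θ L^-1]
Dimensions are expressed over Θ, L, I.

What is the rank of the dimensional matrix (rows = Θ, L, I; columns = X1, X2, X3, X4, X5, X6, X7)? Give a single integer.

Exponent matrix [Θ,L,I] × [X1,X2,X3,X4,X5,X6,X7]:
  Θ: [ 0 -1  1  0  2  0  1]
  L: [-1  0 -1 -1 -1 -1 -1]
  I: [-1 -1  0 -1  1 -1  0]
RREF → pivots at {X1,X2} ⇒ r = 2

2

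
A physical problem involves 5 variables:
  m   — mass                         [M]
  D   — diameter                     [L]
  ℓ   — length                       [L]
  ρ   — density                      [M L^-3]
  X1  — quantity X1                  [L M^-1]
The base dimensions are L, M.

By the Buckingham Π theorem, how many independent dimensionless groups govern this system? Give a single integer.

3

Dimensional matrix (L×M by m×D×ℓ×ρ×X1):
  L: [ 0  1  1 -3  1]
  M: [ 1  0  0  1 -1]
Echelon form has 2 nonzero rows (pivots: m,D)
n=5, r=2 ⇒ 3 dimensionless groups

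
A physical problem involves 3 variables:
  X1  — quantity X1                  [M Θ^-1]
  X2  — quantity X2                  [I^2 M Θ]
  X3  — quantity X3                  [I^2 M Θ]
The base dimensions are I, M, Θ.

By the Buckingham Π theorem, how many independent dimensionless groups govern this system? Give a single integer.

1

Exponent matrix [I,M,Θ] × [X1,X2,X3]:
  I: [ 0  2  2]
  M: [ 1  1  1]
  Θ: [-1  1  1]
Echelon form has 2 nonzero rows (pivots: X1,X2)
Π count = n − r = 3 − 2 = 1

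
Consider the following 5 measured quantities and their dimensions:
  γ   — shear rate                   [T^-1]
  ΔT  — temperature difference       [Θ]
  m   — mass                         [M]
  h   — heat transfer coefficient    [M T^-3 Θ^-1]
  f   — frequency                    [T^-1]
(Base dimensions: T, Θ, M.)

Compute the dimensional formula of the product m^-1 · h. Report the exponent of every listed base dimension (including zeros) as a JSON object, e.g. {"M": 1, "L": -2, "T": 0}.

{"T": -3, "Θ": -1, "M": 0}

Write exponents as rows T,Θ,M / cols γ,ΔT,m,h,f:
  T: [-1  0  0 -3 -1]
  Θ: [ 0  1  0 -1  0]
  M: [ 0  0  1  1  0]
  [T]: (-1)·0+(1)·-3 = -3
  [Θ]: (-1)·0+(1)·-1 = -1
  [M]: (-1)·1+(1)·1 = 0
⇒ T^-3 Θ^-1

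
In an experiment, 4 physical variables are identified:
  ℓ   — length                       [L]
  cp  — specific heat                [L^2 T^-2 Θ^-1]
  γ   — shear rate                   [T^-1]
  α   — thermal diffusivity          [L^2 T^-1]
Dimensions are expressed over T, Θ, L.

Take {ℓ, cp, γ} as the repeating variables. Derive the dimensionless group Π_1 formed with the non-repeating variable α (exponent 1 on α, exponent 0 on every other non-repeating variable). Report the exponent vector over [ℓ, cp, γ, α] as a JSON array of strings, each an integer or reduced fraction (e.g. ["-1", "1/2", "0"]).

Dimensional matrix (T×Θ×L by ℓ×cp×γ×α):
  T: [ 0 -2 -1 -1]
  Θ: [ 0 -1  0  0]
  L: [ 1  2  0  2]
Row reduction gives pivot columns ℓ,cp,γ; rank = 3
Repeat: ℓ,cp,γ; free: α
RREF:
  r0: [   1    0    0    2]
  r1: [   0    1    0    0]
  r2: [   0    0    1    1]
Fix exponent of α at 1; solve each RREF row for its pivot's exponent:
  r0: exp(ℓ) + (2)·1 = 0 ⇒ exp(ℓ) = -2
  r1: exp(cp) + (0)·1 = 0 ⇒ exp(cp) = 0
  r2: exp(γ) + (1)·1 = 0 ⇒ exp(γ) = -1
Π_1 = ℓ^-2 · γ^-1 · α

["-2", "0", "-1", "1"]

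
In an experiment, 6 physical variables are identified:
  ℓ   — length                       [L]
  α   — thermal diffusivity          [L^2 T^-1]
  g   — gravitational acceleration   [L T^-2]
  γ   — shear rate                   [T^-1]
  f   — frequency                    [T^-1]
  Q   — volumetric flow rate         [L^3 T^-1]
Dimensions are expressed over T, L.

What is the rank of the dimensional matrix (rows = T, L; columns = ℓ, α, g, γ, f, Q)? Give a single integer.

Dimensional matrix (T×L by ℓ×α×g×γ×f×Q):
  T: [ 0 -1 -2 -1 -1 -1]
  L: [ 1  2  1  0  0  3]
Row reduction gives pivot columns ℓ,α; rank = 2

2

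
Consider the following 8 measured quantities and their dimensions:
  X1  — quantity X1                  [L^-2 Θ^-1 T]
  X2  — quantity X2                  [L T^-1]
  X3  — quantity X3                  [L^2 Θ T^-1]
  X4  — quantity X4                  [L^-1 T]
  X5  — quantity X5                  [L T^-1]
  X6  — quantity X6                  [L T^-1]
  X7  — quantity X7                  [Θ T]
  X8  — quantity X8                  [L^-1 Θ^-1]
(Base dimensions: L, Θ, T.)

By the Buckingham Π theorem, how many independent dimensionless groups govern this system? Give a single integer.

Exponent matrix [L,Θ,T] × [X1,X2,X3,X4,X5,X6,X7,X8]:
  L: [-2  1  2 -1  1  1  0 -1]
  Θ: [-1  0  1  0  0  0  1 -1]
  T: [ 1 -1 -1  1 -1 -1  1  0]
RREF → pivots at {X1,X2} ⇒ r = 2
n=8, r=2 ⇒ 6 dimensionless groups

6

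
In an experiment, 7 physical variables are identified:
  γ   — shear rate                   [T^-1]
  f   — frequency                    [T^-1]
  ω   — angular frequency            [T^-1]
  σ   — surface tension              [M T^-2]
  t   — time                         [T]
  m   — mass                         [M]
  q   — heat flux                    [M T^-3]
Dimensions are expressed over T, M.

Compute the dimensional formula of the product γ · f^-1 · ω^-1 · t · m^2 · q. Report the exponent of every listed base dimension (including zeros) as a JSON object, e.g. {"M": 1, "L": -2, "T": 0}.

{"T": -1, "M": 3}

Exponent matrix [T,M] × [γ,f,ω,σ,t,m,q]:
  T: [-1 -1 -1 -2  1  0 -3]
  M: [ 0  0  0  1  0  1  1]
  [T]: (1)·-1+(-1)·-1+(-1)·-1+(1)·1+(2)·0+(1)·-3 = -1
  [M]: (1)·0+(-1)·0+(-1)·0+(1)·0+(2)·1+(1)·1 = 3
⇒ T^-1 M^3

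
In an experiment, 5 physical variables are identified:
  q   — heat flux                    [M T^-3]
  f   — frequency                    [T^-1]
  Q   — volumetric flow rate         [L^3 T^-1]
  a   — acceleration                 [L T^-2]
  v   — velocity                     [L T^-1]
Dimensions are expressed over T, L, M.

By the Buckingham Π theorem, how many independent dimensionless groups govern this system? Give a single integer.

2

Exponent matrix [T,L,M] × [q,f,Q,a,v]:
  T: [-3 -1 -1 -2 -1]
  L: [ 0  0  3  1  1]
  M: [ 1  0  0  0  0]
Row reduction gives pivot columns q,f,Q; rank = 3
5 vars − rank 3 = 2 Π groups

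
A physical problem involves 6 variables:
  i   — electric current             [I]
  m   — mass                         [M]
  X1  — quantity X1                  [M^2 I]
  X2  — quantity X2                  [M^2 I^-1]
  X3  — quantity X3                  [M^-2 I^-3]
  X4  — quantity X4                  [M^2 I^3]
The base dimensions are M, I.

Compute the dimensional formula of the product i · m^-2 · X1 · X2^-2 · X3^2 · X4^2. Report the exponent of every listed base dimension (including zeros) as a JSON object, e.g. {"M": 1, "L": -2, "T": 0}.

Write exponents as rows M,I / cols i,m,X1,X2,X3,X4:
  M: [ 0  1  2  2 -2  2]
  I: [ 1  0  1 -1 -3  3]
  [M]: (1)·0+(-2)·1+(1)·2+(-2)·2+(2)·-2+(2)·2 = -4
  [I]: (1)·1+(-2)·0+(1)·1+(-2)·-1+(2)·-3+(2)·3 = 4
⇒ M^-4 I^4

{"M": -4, "I": 4}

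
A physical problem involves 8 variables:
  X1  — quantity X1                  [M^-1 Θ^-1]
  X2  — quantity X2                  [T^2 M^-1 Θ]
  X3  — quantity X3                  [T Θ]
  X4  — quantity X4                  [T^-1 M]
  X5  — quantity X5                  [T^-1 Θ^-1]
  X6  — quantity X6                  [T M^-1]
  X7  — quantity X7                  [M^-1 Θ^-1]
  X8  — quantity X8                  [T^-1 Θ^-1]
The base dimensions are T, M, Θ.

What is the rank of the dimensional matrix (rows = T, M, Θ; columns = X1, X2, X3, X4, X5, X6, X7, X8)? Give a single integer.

2

Write exponents as rows T,M,Θ / cols X1,X2,X3,X4,X5,X6,X7,X8:
  T: [ 0  2  1 -1 -1  1  0 -1]
  M: [-1 -1  0  1  0 -1 -1  0]
  Θ: [-1  1  1  0 -1  0 -1 -1]
RREF → pivots at {X1,X2} ⇒ r = 2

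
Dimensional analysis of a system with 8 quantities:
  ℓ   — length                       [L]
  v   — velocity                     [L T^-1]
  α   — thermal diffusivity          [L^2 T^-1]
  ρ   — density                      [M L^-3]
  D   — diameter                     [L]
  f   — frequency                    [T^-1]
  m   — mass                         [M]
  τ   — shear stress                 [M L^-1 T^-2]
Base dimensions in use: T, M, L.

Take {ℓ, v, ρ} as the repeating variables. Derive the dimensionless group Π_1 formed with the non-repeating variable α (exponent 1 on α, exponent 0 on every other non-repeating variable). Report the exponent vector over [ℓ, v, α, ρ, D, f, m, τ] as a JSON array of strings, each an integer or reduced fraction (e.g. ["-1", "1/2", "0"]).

["-1", "-1", "1", "0", "0", "0", "0", "0"]

Dimensional matrix (T×M×L by ℓ×v×α×ρ×D×f×m×τ):
  T: [ 0 -1 -1  0  0 -1  0 -2]
  M: [ 0  0  0  1  0  0  1  1]
  L: [ 1  1  2 -3  1  0  0 -1]
Echelon form has 3 nonzero rows (pivots: ℓ,v,ρ)
Pivot set = {ℓ,v,ρ}, free = {α,D,f,m,τ}
RREF:
  r0: [   1    0    1    0    1   -1    3    0]
  r1: [   0    1    1    0    0    1    0    2]
  r2: [   0    0    0    1    0    0    1    1]
Fix exponent of α at 1, D at 0, f at 0, m at 0, τ at 0; solve each RREF row for its pivot's exponent:
  r0: exp(ℓ) + (1)·1 = 0 ⇒ exp(ℓ) = -1
  r1: exp(v) + (1)·1 = 0 ⇒ exp(v) = -1
  r2: exp(ρ) + (0)·1 = 0 ⇒ exp(ρ) = 0
Π_1 = ℓ^-1 · v^-1 · α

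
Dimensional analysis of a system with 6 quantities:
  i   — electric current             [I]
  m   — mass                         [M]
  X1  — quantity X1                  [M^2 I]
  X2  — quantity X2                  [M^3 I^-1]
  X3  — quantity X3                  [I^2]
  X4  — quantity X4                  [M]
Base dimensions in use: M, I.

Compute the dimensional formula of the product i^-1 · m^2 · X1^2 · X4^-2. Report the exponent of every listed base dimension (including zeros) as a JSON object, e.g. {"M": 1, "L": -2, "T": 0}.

{"M": 4, "I": 1}

Dimensional matrix (M×I by i×m×X1×X2×X3×X4):
  M: [ 0  1  2  3  0  1]
  I: [ 1  0  1 -1  2  0]
  [M]: (-1)·0+(2)·1+(2)·2+(-2)·1 = 4
  [I]: (-1)·1+(2)·0+(2)·1+(-2)·0 = 1
⇒ M^4 I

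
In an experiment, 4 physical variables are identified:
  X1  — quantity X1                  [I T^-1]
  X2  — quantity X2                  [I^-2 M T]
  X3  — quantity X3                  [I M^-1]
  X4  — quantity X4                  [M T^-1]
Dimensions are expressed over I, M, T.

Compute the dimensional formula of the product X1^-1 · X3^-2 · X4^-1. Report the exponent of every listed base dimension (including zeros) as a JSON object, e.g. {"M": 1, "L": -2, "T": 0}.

Exponent matrix [I,M,T] × [X1,X2,X3,X4]:
  I: [ 1 -2  1  0]
  M: [ 0  1 -1  1]
  T: [-1  1  0 -1]
  [I]: (-1)·1+(-2)·1+(-1)·0 = -3
  [M]: (-1)·0+(-2)·-1+(-1)·1 = 1
  [T]: (-1)·-1+(-2)·0+(-1)·-1 = 2
⇒ I^-3 M T^2

{"I": -3, "M": 1, "T": 2}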